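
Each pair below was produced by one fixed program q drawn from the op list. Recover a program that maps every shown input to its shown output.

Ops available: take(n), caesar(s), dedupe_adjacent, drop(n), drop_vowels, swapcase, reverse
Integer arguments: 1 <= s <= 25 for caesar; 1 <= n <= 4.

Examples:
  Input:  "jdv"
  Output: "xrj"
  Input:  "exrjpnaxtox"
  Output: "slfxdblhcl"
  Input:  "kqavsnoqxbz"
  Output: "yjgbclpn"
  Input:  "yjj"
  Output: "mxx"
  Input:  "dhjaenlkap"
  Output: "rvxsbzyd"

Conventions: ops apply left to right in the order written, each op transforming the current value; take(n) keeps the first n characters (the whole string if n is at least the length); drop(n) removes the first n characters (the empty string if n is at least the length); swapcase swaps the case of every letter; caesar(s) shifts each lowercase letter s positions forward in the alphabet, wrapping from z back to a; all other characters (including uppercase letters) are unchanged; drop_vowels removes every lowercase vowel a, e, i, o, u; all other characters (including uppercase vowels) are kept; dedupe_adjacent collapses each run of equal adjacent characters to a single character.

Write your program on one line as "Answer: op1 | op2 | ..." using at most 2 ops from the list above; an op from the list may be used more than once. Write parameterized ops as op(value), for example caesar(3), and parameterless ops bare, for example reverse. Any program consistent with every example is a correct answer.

caesar(14) | drop_vowels

Check, running the answer program on each example:
  "jdv" -> "xrj" -> "xrj"
  "exrjpnaxtox" -> "slfxdbolhcl" -> "slfxdblhcl"
  "kqavsnoqxbz" -> "yeojgbcelpn" -> "yjgbclpn"
  "yjj" -> "mxx" -> "mxx"
  "dhjaenlkap" -> "rvxosbzyod" -> "rvxsbzyd"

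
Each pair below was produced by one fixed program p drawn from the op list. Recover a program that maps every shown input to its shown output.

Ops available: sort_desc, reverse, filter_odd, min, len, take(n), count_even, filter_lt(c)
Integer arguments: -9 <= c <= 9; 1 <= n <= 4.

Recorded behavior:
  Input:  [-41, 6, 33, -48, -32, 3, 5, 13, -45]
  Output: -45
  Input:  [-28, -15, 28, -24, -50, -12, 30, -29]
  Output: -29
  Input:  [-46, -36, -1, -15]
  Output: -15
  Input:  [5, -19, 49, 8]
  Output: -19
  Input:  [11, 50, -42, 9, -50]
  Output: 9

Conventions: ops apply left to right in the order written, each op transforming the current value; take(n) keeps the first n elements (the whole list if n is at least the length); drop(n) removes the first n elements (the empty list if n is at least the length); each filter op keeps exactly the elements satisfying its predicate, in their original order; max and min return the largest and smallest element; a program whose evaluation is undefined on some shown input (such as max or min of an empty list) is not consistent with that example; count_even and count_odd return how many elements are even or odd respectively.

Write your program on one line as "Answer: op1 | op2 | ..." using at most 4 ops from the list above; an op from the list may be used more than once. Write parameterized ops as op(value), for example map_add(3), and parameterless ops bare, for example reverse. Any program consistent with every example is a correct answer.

filter_odd | reverse | min

Check, running the answer program on each example:
  [-41, 6, 33, -48, -32, 3, 5, 13, -45] -> [-41, 33, 3, 5, 13, -45] -> [-45, 13, 5, 3, 33, -41] -> -45
  [-28, -15, 28, -24, -50, -12, 30, -29] -> [-15, -29] -> [-29, -15] -> -29
  [-46, -36, -1, -15] -> [-1, -15] -> [-15, -1] -> -15
  [5, -19, 49, 8] -> [5, -19, 49] -> [49, -19, 5] -> -19
  [11, 50, -42, 9, -50] -> [11, 9] -> [9, 11] -> 9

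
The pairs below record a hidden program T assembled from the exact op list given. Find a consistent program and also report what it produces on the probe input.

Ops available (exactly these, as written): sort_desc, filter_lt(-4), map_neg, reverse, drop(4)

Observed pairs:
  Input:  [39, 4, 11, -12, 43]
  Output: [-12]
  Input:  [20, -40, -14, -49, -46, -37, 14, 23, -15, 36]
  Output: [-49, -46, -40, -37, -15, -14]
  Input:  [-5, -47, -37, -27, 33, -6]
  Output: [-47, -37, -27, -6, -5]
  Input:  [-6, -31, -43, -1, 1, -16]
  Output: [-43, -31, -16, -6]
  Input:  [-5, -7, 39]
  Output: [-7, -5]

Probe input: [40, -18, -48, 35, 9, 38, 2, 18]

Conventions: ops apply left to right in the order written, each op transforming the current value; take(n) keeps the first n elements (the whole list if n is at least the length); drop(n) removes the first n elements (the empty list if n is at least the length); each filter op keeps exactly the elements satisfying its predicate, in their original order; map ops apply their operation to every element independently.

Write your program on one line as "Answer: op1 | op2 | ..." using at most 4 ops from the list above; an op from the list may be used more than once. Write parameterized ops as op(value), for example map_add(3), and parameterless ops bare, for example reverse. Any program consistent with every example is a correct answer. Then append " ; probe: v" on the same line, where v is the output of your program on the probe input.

sort_desc | reverse | filter_lt(-4) ; probe: [-48, -18]

Check, running the answer program on each example:
  [39, 4, 11, -12, 43] -> [43, 39, 11, 4, -12] -> [-12, 4, 11, 39, 43] -> [-12]
  [20, -40, -14, -49, -46, -37, 14, 23, -15, 36] -> [36, 23, 20, 14, -14, -15, -37, -40, -46, -49] -> [-49, -46, -40, -37, -15, -14, 14, 20, 23, 36] -> [-49, -46, -40, -37, -15, -14]
  [-5, -47, -37, -27, 33, -6] -> [33, -5, -6, -27, -37, -47] -> [-47, -37, -27, -6, -5, 33] -> [-47, -37, -27, -6, -5]
  [-6, -31, -43, -1, 1, -16] -> [1, -1, -6, -16, -31, -43] -> [-43, -31, -16, -6, -1, 1] -> [-43, -31, -16, -6]
  [-5, -7, 39] -> [39, -5, -7] -> [-7, -5, 39] -> [-7, -5]
  probe: [40, -18, -48, 35, 9, 38, 2, 18] -> [40, 38, 35, 18, 9, 2, -18, -48] -> [-48, -18, 2, 9, 18, 35, 38, 40] -> [-48, -18]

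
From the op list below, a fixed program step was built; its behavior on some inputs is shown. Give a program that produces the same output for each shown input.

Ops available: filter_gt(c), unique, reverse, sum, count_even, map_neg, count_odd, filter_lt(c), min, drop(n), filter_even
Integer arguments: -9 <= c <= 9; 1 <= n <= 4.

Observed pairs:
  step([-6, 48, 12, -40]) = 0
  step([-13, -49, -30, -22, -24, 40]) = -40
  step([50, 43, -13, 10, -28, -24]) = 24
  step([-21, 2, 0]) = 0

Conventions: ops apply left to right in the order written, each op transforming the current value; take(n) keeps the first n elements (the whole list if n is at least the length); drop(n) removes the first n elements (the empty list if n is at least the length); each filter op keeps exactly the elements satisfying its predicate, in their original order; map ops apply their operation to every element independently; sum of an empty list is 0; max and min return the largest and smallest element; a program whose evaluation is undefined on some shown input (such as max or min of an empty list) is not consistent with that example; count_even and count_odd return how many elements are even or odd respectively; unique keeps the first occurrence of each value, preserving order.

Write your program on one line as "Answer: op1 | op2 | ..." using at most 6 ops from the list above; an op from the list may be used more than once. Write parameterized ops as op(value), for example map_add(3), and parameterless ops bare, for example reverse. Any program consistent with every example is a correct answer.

drop(1) | map_neg | drop(3) | drop(1) | sum

Check, running the answer program on each example:
  [-6, 48, 12, -40] -> [48, 12, -40] -> [-48, -12, 40] -> [] -> [] -> 0
  [-13, -49, -30, -22, -24, 40] -> [-49, -30, -22, -24, 40] -> [49, 30, 22, 24, -40] -> [24, -40] -> [-40] -> -40
  [50, 43, -13, 10, -28, -24] -> [43, -13, 10, -28, -24] -> [-43, 13, -10, 28, 24] -> [28, 24] -> [24] -> 24
  [-21, 2, 0] -> [2, 0] -> [-2, 0] -> [] -> [] -> 0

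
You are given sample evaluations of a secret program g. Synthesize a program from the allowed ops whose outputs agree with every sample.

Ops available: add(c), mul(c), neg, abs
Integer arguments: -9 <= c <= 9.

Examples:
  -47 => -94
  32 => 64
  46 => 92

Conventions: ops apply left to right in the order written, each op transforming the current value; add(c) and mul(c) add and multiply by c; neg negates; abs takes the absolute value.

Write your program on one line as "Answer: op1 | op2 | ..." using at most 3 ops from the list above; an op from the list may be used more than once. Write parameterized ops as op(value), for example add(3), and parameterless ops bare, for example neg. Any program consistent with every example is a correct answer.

mul(-2) | neg

Check, running the answer program on each example:
  -47 -> 94 -> -94
  32 -> -64 -> 64
  46 -> -92 -> 92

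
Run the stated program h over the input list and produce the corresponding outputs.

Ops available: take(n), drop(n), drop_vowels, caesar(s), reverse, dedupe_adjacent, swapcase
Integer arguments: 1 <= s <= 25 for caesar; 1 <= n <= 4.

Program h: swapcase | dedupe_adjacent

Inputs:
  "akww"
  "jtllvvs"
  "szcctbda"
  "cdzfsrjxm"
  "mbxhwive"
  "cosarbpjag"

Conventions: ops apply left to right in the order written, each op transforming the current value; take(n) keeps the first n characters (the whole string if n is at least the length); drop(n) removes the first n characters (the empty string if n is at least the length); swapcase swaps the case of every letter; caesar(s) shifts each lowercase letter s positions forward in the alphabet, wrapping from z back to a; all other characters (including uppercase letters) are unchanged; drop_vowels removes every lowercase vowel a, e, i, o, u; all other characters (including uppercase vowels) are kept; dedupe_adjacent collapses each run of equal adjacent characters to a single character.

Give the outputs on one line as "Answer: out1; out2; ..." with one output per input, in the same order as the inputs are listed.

"AKW"; "JTLVS"; "SZCTBDA"; "CDZFSRJXM"; "MBXHWIVE"; "COSARBPJAG"

Execution, op by op:
  "akww" -> "AKWW" -> "AKW"
  "jtllvvs" -> "JTLLVVS" -> "JTLVS"
  "szcctbda" -> "SZCCTBDA" -> "SZCTBDA"
  "cdzfsrjxm" -> "CDZFSRJXM" -> "CDZFSRJXM"
  "mbxhwive" -> "MBXHWIVE" -> "MBXHWIVE"
  "cosarbpjag" -> "COSARBPJAG" -> "COSARBPJAG"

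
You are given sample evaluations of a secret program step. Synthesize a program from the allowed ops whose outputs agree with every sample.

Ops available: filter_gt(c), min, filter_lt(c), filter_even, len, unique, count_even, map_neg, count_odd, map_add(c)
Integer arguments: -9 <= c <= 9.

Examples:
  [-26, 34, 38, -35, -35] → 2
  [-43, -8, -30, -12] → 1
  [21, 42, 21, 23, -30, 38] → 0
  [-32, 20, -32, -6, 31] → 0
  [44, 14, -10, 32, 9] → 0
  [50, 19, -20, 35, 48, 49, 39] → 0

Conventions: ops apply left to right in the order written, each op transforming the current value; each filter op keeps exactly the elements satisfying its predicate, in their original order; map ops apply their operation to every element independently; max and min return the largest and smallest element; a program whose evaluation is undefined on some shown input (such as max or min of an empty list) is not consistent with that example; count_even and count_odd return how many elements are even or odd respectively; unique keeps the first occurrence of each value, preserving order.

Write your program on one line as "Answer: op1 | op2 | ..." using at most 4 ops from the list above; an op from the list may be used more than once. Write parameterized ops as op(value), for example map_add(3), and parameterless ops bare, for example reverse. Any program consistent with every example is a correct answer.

map_add(3) | filter_lt(-2) | count_even

Check, running the answer program on each example:
  [-26, 34, 38, -35, -35] -> [-23, 37, 41, -32, -32] -> [-23, -32, -32] -> 2
  [-43, -8, -30, -12] -> [-40, -5, -27, -9] -> [-40, -5, -27, -9] -> 1
  [21, 42, 21, 23, -30, 38] -> [24, 45, 24, 26, -27, 41] -> [-27] -> 0
  [-32, 20, -32, -6, 31] -> [-29, 23, -29, -3, 34] -> [-29, -29, -3] -> 0
  [44, 14, -10, 32, 9] -> [47, 17, -7, 35, 12] -> [-7] -> 0
  [50, 19, -20, 35, 48, 49, 39] -> [53, 22, -17, 38, 51, 52, 42] -> [-17] -> 0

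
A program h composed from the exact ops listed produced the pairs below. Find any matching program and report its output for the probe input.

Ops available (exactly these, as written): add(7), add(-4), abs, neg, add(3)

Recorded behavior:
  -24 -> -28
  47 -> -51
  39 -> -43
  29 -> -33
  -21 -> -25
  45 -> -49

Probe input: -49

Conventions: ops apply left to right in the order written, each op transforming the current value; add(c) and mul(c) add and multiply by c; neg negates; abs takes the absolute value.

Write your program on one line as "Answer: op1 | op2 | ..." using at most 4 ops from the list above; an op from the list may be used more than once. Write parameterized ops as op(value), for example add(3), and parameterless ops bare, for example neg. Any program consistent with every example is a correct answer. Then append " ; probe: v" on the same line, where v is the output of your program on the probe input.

abs | neg | add(-4) ; probe: -53

Check, running the answer program on each example:
  -24 -> 24 -> -24 -> -28
  47 -> 47 -> -47 -> -51
  39 -> 39 -> -39 -> -43
  29 -> 29 -> -29 -> -33
  -21 -> 21 -> -21 -> -25
  45 -> 45 -> -45 -> -49
  probe: -49 -> 49 -> -49 -> -53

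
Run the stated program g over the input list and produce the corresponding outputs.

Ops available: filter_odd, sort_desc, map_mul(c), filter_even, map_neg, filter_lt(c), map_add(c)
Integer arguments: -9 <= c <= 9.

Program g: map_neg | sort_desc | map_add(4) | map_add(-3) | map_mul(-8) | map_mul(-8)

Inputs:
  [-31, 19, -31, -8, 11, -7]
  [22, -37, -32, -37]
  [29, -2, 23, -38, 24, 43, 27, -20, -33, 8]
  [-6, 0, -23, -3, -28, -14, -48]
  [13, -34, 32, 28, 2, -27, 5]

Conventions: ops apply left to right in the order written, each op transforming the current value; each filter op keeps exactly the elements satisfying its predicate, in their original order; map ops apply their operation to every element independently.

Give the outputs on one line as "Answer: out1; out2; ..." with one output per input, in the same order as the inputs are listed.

[2048, 2048, 576, 512, -640, -1152]; [2432, 2432, 2112, -1344]; [2496, 2176, 1344, 192, -448, -1408, -1472, -1664, -1792, -2688]; [3136, 1856, 1536, 960, 448, 256, 64]; [2240, 1792, -64, -256, -768, -1728, -1984]

Execution, op by op:
  [-31, 19, -31, -8, 11, -7] -> [31, -19, 31, 8, -11, 7] -> [31, 31, 8, 7, -11, -19] -> [35, 35, 12, 11, -7, -15] -> [32, 32, 9, 8, -10, -18] -> [-256, -256, -72, -64, 80, 144] -> [2048, 2048, 576, 512, -640, -1152]
  [22, -37, -32, -37] -> [-22, 37, 32, 37] -> [37, 37, 32, -22] -> [41, 41, 36, -18] -> [38, 38, 33, -21] -> [-304, -304, -264, 168] -> [2432, 2432, 2112, -1344]
  [29, -2, 23, -38, 24, 43, 27, -20, -33, 8] -> [-29, 2, -23, 38, -24, -43, -27, 20, 33, -8] -> [38, 33, 20, 2, -8, -23, -24, -27, -29, -43] -> [42, 37, 24, 6, -4, -19, -20, -23, -25, -39] -> [39, 34, 21, 3, -7, -22, -23, -26, -28, -42] -> [-312, -272, -168, -24, 56, 176, 184, 208, 224, 336] -> [2496, 2176, 1344, 192, -448, -1408, -1472, -1664, -1792, -2688]
  [-6, 0, -23, -3, -28, -14, -48] -> [6, 0, 23, 3, 28, 14, 48] -> [48, 28, 23, 14, 6, 3, 0] -> [52, 32, 27, 18, 10, 7, 4] -> [49, 29, 24, 15, 7, 4, 1] -> [-392, -232, -192, -120, -56, -32, -8] -> [3136, 1856, 1536, 960, 448, 256, 64]
  [13, -34, 32, 28, 2, -27, 5] -> [-13, 34, -32, -28, -2, 27, -5] -> [34, 27, -2, -5, -13, -28, -32] -> [38, 31, 2, -1, -9, -24, -28] -> [35, 28, -1, -4, -12, -27, -31] -> [-280, -224, 8, 32, 96, 216, 248] -> [2240, 1792, -64, -256, -768, -1728, -1984]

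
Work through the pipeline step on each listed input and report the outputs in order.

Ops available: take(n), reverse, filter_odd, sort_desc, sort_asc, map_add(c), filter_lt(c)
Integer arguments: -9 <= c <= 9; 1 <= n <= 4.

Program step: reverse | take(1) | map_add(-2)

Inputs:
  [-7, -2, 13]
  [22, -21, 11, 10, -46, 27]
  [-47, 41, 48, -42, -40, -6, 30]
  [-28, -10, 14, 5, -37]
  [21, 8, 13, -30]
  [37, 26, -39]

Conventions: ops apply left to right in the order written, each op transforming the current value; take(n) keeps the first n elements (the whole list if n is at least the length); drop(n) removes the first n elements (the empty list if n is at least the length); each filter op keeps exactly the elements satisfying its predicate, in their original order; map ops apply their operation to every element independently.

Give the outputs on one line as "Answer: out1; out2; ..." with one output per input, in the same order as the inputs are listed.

Execution, op by op:
  [-7, -2, 13] -> [13, -2, -7] -> [13] -> [11]
  [22, -21, 11, 10, -46, 27] -> [27, -46, 10, 11, -21, 22] -> [27] -> [25]
  [-47, 41, 48, -42, -40, -6, 30] -> [30, -6, -40, -42, 48, 41, -47] -> [30] -> [28]
  [-28, -10, 14, 5, -37] -> [-37, 5, 14, -10, -28] -> [-37] -> [-39]
  [21, 8, 13, -30] -> [-30, 13, 8, 21] -> [-30] -> [-32]
  [37, 26, -39] -> [-39, 26, 37] -> [-39] -> [-41]

[11]; [25]; [28]; [-39]; [-32]; [-41]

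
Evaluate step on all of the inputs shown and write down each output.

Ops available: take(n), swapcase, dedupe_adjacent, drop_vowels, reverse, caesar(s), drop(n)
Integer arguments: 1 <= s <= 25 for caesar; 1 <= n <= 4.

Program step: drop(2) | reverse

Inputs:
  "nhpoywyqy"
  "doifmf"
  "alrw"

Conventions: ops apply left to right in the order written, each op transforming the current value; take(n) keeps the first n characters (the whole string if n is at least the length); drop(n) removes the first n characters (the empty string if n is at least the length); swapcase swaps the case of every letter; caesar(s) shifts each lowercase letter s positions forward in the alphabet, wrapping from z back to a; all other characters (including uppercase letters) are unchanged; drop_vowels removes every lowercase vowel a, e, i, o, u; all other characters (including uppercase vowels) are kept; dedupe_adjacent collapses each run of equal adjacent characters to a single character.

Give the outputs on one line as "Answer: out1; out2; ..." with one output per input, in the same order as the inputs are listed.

"yqywyop"; "fmfi"; "wr"

Execution, op by op:
  "nhpoywyqy" -> "poywyqy" -> "yqywyop"
  "doifmf" -> "ifmf" -> "fmfi"
  "alrw" -> "rw" -> "wr"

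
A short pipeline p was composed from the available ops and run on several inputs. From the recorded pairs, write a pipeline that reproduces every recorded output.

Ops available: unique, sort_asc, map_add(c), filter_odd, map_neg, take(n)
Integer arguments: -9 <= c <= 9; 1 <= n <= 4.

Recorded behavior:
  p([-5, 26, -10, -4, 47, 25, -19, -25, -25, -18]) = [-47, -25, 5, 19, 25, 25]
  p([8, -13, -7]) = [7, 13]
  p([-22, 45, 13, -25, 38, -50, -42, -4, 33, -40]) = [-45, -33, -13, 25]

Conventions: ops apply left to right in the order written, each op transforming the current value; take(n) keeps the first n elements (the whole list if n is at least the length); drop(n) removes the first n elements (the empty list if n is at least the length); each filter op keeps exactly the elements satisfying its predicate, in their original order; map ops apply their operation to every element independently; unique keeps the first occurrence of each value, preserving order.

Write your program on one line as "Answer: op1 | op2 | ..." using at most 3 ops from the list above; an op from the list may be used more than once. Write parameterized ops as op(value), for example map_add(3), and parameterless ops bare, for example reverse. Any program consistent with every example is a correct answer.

map_neg | sort_asc | filter_odd

Check, running the answer program on each example:
  [-5, 26, -10, -4, 47, 25, -19, -25, -25, -18] -> [5, -26, 10, 4, -47, -25, 19, 25, 25, 18] -> [-47, -26, -25, 4, 5, 10, 18, 19, 25, 25] -> [-47, -25, 5, 19, 25, 25]
  [8, -13, -7] -> [-8, 13, 7] -> [-8, 7, 13] -> [7, 13]
  [-22, 45, 13, -25, 38, -50, -42, -4, 33, -40] -> [22, -45, -13, 25, -38, 50, 42, 4, -33, 40] -> [-45, -38, -33, -13, 4, 22, 25, 40, 42, 50] -> [-45, -33, -13, 25]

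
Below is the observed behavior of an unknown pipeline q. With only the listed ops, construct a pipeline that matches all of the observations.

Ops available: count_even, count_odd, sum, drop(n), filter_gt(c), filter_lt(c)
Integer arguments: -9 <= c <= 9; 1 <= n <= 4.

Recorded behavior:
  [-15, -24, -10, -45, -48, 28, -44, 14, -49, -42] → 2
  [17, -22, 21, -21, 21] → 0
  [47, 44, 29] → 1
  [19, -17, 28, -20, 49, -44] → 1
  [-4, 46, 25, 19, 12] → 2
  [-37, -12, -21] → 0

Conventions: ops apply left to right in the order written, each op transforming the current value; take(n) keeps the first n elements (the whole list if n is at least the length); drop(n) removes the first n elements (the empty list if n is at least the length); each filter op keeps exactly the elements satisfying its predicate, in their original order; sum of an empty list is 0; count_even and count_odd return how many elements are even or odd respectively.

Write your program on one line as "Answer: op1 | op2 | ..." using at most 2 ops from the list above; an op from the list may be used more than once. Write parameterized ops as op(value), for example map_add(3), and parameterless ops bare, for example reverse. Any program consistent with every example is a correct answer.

filter_gt(1) | count_even

Check, running the answer program on each example:
  [-15, -24, -10, -45, -48, 28, -44, 14, -49, -42] -> [28, 14] -> 2
  [17, -22, 21, -21, 21] -> [17, 21, 21] -> 0
  [47, 44, 29] -> [47, 44, 29] -> 1
  [19, -17, 28, -20, 49, -44] -> [19, 28, 49] -> 1
  [-4, 46, 25, 19, 12] -> [46, 25, 19, 12] -> 2
  [-37, -12, -21] -> [] -> 0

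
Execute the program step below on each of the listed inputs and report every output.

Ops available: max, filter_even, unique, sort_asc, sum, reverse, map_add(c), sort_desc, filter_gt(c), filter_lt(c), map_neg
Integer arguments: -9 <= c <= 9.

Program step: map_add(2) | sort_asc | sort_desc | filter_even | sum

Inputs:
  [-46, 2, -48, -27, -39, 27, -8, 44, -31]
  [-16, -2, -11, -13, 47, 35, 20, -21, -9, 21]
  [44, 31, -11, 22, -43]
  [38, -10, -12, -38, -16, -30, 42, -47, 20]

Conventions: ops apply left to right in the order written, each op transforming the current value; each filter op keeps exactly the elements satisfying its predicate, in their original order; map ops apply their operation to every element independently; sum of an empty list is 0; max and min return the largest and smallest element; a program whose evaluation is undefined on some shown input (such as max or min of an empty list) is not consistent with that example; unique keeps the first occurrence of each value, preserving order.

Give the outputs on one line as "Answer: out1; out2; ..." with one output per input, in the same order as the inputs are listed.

-46; 8; 70; 10

Execution, op by op:
  [-46, 2, -48, -27, -39, 27, -8, 44, -31] -> [-44, 4, -46, -25, -37, 29, -6, 46, -29] -> [-46, -44, -37, -29, -25, -6, 4, 29, 46] -> [46, 29, 4, -6, -25, -29, -37, -44, -46] -> [46, 4, -6, -44, -46] -> -46
  [-16, -2, -11, -13, 47, 35, 20, -21, -9, 21] -> [-14, 0, -9, -11, 49, 37, 22, -19, -7, 23] -> [-19, -14, -11, -9, -7, 0, 22, 23, 37, 49] -> [49, 37, 23, 22, 0, -7, -9, -11, -14, -19] -> [22, 0, -14] -> 8
  [44, 31, -11, 22, -43] -> [46, 33, -9, 24, -41] -> [-41, -9, 24, 33, 46] -> [46, 33, 24, -9, -41] -> [46, 24] -> 70
  [38, -10, -12, -38, -16, -30, 42, -47, 20] -> [40, -8, -10, -36, -14, -28, 44, -45, 22] -> [-45, -36, -28, -14, -10, -8, 22, 40, 44] -> [44, 40, 22, -8, -10, -14, -28, -36, -45] -> [44, 40, 22, -8, -10, -14, -28, -36] -> 10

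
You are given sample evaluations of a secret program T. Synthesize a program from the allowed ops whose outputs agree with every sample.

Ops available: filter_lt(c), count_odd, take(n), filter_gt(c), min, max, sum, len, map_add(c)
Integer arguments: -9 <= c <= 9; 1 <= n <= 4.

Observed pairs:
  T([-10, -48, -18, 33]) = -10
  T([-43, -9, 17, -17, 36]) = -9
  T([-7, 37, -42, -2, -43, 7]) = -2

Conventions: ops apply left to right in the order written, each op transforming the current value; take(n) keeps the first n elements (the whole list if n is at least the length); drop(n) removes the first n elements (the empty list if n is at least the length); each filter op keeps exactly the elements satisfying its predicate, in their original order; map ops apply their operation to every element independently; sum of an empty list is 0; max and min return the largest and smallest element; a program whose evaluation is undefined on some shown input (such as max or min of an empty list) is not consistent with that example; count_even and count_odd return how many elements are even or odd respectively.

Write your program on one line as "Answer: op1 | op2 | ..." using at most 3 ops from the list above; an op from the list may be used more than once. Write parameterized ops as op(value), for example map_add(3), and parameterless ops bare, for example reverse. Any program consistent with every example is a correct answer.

filter_lt(1) | max

Check, running the answer program on each example:
  [-10, -48, -18, 33] -> [-10, -48, -18] -> -10
  [-43, -9, 17, -17, 36] -> [-43, -9, -17] -> -9
  [-7, 37, -42, -2, -43, 7] -> [-7, -42, -2, -43] -> -2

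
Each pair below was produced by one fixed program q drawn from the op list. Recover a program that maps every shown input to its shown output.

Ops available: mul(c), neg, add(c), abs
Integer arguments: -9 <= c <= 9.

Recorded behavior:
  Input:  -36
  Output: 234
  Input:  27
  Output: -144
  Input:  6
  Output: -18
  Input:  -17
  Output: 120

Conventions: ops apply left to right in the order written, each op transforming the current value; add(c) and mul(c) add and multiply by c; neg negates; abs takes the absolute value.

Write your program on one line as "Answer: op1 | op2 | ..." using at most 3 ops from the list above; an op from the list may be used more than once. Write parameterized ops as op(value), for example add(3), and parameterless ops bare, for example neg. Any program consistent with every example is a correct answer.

add(-3) | mul(-6)

Check, running the answer program on each example:
  -36 -> -39 -> 234
  27 -> 24 -> -144
  6 -> 3 -> -18
  -17 -> -20 -> 120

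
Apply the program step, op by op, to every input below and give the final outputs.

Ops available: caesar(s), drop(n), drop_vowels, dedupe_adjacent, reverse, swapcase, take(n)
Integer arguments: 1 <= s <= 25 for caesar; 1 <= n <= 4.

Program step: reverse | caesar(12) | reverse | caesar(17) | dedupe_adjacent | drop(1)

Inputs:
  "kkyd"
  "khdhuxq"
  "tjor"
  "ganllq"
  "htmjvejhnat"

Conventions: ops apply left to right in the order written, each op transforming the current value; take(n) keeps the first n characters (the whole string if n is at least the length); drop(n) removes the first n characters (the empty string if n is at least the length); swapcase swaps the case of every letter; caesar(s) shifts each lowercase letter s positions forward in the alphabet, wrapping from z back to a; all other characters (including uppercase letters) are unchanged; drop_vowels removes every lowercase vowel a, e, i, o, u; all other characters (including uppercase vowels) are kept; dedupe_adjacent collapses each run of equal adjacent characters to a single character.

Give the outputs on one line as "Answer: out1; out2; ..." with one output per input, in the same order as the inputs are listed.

Execution, op by op:
  "kkyd" -> "dykk" -> "pkww" -> "wwkp" -> "nnbg" -> "nbg" -> "bg"
  "khdhuxq" -> "qxuhdhk" -> "cjgtptw" -> "wtptgjc" -> "nkgkxat" -> "nkgkxat" -> "kgkxat"
  "tjor" -> "rojt" -> "davf" -> "fvad" -> "wmru" -> "wmru" -> "mru"
  "ganllq" -> "qllnag" -> "cxxzms" -> "smzxxc" -> "jdqoot" -> "jdqot" -> "dqot"
  "htmjvejhnat" -> "tanhjevjmth" -> "fmztvqhvyft" -> "tfyvhqvtzmf" -> "kwpmyhmkqdw" -> "kwpmyhmkqdw" -> "wpmyhmkqdw"

"bg"; "kgkxat"; "mru"; "dqot"; "wpmyhmkqdw"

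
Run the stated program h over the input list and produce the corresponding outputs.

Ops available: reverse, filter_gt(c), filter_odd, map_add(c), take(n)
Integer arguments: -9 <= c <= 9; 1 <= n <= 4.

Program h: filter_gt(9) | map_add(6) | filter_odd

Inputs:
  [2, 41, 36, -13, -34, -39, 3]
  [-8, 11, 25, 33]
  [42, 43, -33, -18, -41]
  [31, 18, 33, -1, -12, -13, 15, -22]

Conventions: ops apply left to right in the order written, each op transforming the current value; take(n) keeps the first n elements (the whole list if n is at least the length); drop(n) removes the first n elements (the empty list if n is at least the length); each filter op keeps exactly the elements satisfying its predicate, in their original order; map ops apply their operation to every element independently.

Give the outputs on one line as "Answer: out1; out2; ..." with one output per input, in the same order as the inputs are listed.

Execution, op by op:
  [2, 41, 36, -13, -34, -39, 3] -> [41, 36] -> [47, 42] -> [47]
  [-8, 11, 25, 33] -> [11, 25, 33] -> [17, 31, 39] -> [17, 31, 39]
  [42, 43, -33, -18, -41] -> [42, 43] -> [48, 49] -> [49]
  [31, 18, 33, -1, -12, -13, 15, -22] -> [31, 18, 33, 15] -> [37, 24, 39, 21] -> [37, 39, 21]

[47]; [17, 31, 39]; [49]; [37, 39, 21]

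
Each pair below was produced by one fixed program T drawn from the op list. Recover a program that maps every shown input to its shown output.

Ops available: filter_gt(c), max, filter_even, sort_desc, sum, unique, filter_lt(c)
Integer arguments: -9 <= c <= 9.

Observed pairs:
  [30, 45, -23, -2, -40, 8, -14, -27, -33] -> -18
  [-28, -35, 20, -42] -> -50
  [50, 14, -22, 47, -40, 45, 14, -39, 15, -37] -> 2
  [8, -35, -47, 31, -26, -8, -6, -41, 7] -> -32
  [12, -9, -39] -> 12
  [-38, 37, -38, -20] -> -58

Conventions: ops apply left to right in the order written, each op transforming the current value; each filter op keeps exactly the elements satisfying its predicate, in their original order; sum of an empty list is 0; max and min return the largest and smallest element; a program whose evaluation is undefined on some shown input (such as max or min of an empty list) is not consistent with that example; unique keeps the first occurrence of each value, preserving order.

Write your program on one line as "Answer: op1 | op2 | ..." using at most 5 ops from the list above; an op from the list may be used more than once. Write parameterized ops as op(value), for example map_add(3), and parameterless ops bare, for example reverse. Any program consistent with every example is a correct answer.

unique | filter_even | sort_desc | sum

Check, running the answer program on each example:
  [30, 45, -23, -2, -40, 8, -14, -27, -33] -> [30, 45, -23, -2, -40, 8, -14, -27, -33] -> [30, -2, -40, 8, -14] -> [30, 8, -2, -14, -40] -> -18
  [-28, -35, 20, -42] -> [-28, -35, 20, -42] -> [-28, 20, -42] -> [20, -28, -42] -> -50
  [50, 14, -22, 47, -40, 45, 14, -39, 15, -37] -> [50, 14, -22, 47, -40, 45, -39, 15, -37] -> [50, 14, -22, -40] -> [50, 14, -22, -40] -> 2
  [8, -35, -47, 31, -26, -8, -6, -41, 7] -> [8, -35, -47, 31, -26, -8, -6, -41, 7] -> [8, -26, -8, -6] -> [8, -6, -8, -26] -> -32
  [12, -9, -39] -> [12, -9, -39] -> [12] -> [12] -> 12
  [-38, 37, -38, -20] -> [-38, 37, -20] -> [-38, -20] -> [-20, -38] -> -58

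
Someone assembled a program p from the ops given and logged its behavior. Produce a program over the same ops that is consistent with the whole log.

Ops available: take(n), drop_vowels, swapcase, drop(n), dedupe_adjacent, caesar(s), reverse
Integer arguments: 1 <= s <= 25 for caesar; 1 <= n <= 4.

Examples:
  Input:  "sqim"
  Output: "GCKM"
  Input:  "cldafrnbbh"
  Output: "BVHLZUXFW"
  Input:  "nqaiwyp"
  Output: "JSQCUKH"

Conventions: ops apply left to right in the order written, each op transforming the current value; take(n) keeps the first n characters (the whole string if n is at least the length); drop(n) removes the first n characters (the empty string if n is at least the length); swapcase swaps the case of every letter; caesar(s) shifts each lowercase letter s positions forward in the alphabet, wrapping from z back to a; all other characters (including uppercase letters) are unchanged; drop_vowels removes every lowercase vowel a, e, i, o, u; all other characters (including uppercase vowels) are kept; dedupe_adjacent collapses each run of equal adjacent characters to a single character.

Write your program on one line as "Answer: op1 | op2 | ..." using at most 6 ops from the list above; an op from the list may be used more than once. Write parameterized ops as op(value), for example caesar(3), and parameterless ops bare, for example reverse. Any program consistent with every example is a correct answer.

reverse | caesar(20) | reverse | dedupe_adjacent | reverse | swapcase

Check, running the answer program on each example:
  "sqim" -> "miqs" -> "gckm" -> "mkcg" -> "mkcg" -> "gckm" -> "GCKM"
  "cldafrnbbh" -> "hbbnrfadlc" -> "bvvhlzuxfw" -> "wfxuzlhvvb" -> "wfxuzlhvb" -> "bvhlzuxfw" -> "BVHLZUXFW"
  "nqaiwyp" -> "pywiaqn" -> "jsqcukh" -> "hkucqsj" -> "hkucqsj" -> "jsqcukh" -> "JSQCUKH"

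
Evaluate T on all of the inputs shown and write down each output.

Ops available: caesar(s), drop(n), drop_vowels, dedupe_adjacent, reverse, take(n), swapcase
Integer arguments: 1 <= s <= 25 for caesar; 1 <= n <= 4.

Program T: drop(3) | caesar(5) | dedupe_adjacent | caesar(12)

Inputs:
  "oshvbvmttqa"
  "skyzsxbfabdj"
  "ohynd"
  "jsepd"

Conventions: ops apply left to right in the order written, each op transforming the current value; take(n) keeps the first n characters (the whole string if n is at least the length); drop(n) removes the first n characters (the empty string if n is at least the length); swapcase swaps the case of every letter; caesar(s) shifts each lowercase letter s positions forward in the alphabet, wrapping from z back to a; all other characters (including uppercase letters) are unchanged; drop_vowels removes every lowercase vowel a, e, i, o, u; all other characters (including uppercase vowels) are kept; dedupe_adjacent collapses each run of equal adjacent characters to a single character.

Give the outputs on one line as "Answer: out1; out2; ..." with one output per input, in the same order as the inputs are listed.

Execution, op by op:
  "oshvbvmttqa" -> "vbvmttqa" -> "agaryyvf" -> "agaryvf" -> "msmdkhr"
  "skyzsxbfabdj" -> "zsxbfabdj" -> "excgkfgio" -> "excgkfgio" -> "qjoswrsua"
  "ohynd" -> "nd" -> "si" -> "si" -> "eu"
  "jsepd" -> "pd" -> "ui" -> "ui" -> "gu"

"msmdkhr"; "qjoswrsua"; "eu"; "gu"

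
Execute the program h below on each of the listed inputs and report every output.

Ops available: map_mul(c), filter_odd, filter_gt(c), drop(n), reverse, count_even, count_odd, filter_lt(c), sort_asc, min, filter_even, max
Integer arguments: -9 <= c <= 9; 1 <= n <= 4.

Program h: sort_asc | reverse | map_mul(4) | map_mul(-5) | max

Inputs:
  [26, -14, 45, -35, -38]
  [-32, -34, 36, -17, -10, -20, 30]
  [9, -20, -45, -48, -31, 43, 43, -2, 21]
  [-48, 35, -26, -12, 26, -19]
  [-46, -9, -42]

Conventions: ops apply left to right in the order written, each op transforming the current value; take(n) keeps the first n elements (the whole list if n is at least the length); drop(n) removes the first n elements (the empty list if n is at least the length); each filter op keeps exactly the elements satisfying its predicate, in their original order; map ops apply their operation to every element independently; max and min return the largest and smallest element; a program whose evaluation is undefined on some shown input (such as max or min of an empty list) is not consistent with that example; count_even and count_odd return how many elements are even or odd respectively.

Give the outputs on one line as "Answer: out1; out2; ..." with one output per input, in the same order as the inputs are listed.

Execution, op by op:
  [26, -14, 45, -35, -38] -> [-38, -35, -14, 26, 45] -> [45, 26, -14, -35, -38] -> [180, 104, -56, -140, -152] -> [-900, -520, 280, 700, 760] -> 760
  [-32, -34, 36, -17, -10, -20, 30] -> [-34, -32, -20, -17, -10, 30, 36] -> [36, 30, -10, -17, -20, -32, -34] -> [144, 120, -40, -68, -80, -128, -136] -> [-720, -600, 200, 340, 400, 640, 680] -> 680
  [9, -20, -45, -48, -31, 43, 43, -2, 21] -> [-48, -45, -31, -20, -2, 9, 21, 43, 43] -> [43, 43, 21, 9, -2, -20, -31, -45, -48] -> [172, 172, 84, 36, -8, -80, -124, -180, -192] -> [-860, -860, -420, -180, 40, 400, 620, 900, 960] -> 960
  [-48, 35, -26, -12, 26, -19] -> [-48, -26, -19, -12, 26, 35] -> [35, 26, -12, -19, -26, -48] -> [140, 104, -48, -76, -104, -192] -> [-700, -520, 240, 380, 520, 960] -> 960
  [-46, -9, -42] -> [-46, -42, -9] -> [-9, -42, -46] -> [-36, -168, -184] -> [180, 840, 920] -> 920

760; 680; 960; 960; 920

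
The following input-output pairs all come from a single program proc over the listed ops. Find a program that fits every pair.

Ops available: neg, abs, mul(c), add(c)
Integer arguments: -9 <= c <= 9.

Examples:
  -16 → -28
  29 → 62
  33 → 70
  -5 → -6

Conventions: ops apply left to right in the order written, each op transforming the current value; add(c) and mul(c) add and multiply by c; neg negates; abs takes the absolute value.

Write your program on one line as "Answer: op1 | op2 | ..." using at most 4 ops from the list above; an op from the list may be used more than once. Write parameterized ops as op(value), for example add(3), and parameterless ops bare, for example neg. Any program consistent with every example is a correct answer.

add(2) | neg | mul(-2)

Check, running the answer program on each example:
  -16 -> -14 -> 14 -> -28
  29 -> 31 -> -31 -> 62
  33 -> 35 -> -35 -> 70
  -5 -> -3 -> 3 -> -6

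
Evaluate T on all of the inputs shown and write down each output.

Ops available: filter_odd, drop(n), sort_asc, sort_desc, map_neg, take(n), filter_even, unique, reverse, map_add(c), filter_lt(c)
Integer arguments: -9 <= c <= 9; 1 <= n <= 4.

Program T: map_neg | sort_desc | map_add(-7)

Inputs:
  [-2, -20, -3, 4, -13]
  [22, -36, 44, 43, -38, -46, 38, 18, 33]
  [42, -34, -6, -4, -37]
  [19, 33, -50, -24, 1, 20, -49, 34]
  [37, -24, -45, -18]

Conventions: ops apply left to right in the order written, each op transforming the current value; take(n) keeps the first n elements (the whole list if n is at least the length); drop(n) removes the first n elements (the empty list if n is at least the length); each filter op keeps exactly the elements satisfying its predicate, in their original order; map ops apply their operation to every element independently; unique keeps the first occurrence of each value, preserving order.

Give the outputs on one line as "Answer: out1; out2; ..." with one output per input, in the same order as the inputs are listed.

Execution, op by op:
  [-2, -20, -3, 4, -13] -> [2, 20, 3, -4, 13] -> [20, 13, 3, 2, -4] -> [13, 6, -4, -5, -11]
  [22, -36, 44, 43, -38, -46, 38, 18, 33] -> [-22, 36, -44, -43, 38, 46, -38, -18, -33] -> [46, 38, 36, -18, -22, -33, -38, -43, -44] -> [39, 31, 29, -25, -29, -40, -45, -50, -51]
  [42, -34, -6, -4, -37] -> [-42, 34, 6, 4, 37] -> [37, 34, 6, 4, -42] -> [30, 27, -1, -3, -49]
  [19, 33, -50, -24, 1, 20, -49, 34] -> [-19, -33, 50, 24, -1, -20, 49, -34] -> [50, 49, 24, -1, -19, -20, -33, -34] -> [43, 42, 17, -8, -26, -27, -40, -41]
  [37, -24, -45, -18] -> [-37, 24, 45, 18] -> [45, 24, 18, -37] -> [38, 17, 11, -44]

[13, 6, -4, -5, -11]; [39, 31, 29, -25, -29, -40, -45, -50, -51]; [30, 27, -1, -3, -49]; [43, 42, 17, -8, -26, -27, -40, -41]; [38, 17, 11, -44]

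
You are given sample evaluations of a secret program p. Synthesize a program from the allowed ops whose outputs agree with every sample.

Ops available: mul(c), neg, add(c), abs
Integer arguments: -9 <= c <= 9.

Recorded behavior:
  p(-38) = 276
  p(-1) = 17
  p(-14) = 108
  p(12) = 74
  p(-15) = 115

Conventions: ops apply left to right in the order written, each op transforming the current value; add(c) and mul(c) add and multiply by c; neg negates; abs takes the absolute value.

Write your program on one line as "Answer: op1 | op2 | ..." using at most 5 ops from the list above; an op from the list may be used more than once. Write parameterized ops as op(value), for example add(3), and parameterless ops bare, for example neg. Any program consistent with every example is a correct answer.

mul(-7) | neg | add(-5) | add(-5) | abs

Check, running the answer program on each example:
  -38 -> 266 -> -266 -> -271 -> -276 -> 276
  -1 -> 7 -> -7 -> -12 -> -17 -> 17
  -14 -> 98 -> -98 -> -103 -> -108 -> 108
  12 -> -84 -> 84 -> 79 -> 74 -> 74
  -15 -> 105 -> -105 -> -110 -> -115 -> 115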